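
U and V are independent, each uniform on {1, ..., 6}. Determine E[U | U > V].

P(U > V) = 5/12.
Summing U·P(x,y) over outcomes with U > V gives 35/18.
E[U | U > V] = (35/18) / (5/12) = 14/3.

14/3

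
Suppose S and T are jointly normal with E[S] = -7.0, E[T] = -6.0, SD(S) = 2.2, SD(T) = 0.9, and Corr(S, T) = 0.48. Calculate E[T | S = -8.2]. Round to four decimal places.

E[T | S=x] = μ_T + ρ(σ_T/σ_S)(x − μ_S) for jointly normal variables.
E[T | S=-8.2] = -6.0 + (0.48)·(0.9/2.2)·(-8.2 − (-7.0)) = -6.0 + (0.19636)·(-1.2) = -6.2356.

-6.2356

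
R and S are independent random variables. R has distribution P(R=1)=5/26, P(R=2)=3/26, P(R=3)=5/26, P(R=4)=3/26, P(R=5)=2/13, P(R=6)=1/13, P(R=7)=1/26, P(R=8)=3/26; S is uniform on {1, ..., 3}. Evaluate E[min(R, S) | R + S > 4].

109/52

P(R + S > 4) = 2/3.
Summing min(R,S)·P(x,y) over outcomes with R + S > 4 gives 109/78.
E[min(R, S) | R + S > 4] = (109/78) / (2/3) = 109/52.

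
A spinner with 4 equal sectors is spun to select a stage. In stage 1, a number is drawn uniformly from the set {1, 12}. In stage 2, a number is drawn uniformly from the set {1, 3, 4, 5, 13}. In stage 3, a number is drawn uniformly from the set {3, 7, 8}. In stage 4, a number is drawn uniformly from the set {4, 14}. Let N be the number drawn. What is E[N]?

267/40

E[N | stage 1] = (1+12)/2 = 13/2.
E[N | stage 2] = (1+3+4+5+13)/5 = 26/5.
E[N | stage 3] = (3+7+8)/3 = 6.
E[N | stage 4] = (4+14)/2 = 9.
By the law of total expectation,
E[N] = (1/4)·(13/2) + (1/4)·(26/5) + (1/4)·(6) + (1/4)·(9) = 267/40.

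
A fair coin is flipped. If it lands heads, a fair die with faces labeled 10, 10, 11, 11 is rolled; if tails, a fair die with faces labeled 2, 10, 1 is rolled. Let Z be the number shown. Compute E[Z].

89/12

E[Z | heads] = (10+10+11+11)/4 = 21/2.
E[Z | tails] = (2+10+1)/3 = 13/3.
E[Z] = (1/2)·(21/2) + (1/2)·(13/3) = 89/12.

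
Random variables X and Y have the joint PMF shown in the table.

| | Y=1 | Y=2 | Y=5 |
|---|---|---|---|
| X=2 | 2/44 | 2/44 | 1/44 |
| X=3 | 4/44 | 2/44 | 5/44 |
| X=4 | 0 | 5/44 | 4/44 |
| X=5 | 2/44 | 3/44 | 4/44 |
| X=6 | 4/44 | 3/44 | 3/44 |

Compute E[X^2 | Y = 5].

321/17

P(Y = 5) = 17/44.
Σ X^2·P over the event = 4·(1/44) + 9·(5/44) + 16·(4/44) + 25·(4/44) + 36·(3/44) = 321/44.
E[X^2 | Y = 5] = (321/44) / (17/44) = 321/17.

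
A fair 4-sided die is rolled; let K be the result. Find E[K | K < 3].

Given K < 3, K is equally likely to be any of {1, 2}.
E[K | K < 3] = (1 + 2) / 2 = 3/2.

3/2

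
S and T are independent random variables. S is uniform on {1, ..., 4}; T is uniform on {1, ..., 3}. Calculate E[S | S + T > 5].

11/3

Outcomes with S + T > 5: (3,3), (4,2), (4,3), each with probability 1/12.
E[S | S + T > 5] = (3 + 4 + 4) / 3 = 11/3.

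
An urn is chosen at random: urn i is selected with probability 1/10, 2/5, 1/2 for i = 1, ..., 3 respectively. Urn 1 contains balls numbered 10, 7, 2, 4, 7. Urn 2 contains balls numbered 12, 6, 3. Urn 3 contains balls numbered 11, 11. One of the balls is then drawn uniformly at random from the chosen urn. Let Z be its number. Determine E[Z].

89/10

E[Z | urn 1] = (10+7+2+4+7)/5 = 6.
E[Z | urn 2] = (12+6+3)/3 = 7.
E[Z | urn 3] = (11+11)/2 = 11.
E[Z] = (1/10)·(6) + (2/5)·(7) + (1/2)·(11) = 89/10.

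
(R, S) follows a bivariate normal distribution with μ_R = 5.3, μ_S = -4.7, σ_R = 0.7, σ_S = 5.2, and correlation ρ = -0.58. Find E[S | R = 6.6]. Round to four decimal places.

-10.3011

The regression of S on R has slope ρ·σ_S/σ_R and passes through (μ_R, μ_S).
E[S | R=6.6] = -4.7 + (-0.58)·(5.2/0.7)·(6.6 − (5.3)) = -4.7 + (-4.30857)·(1.3) = -10.3011.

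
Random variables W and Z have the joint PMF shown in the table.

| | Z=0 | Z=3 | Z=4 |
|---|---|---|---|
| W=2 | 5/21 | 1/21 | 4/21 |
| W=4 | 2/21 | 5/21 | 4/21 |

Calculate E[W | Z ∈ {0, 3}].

40/13

P(Z ∈ {0, 3}) = 13/21.
Σ W·P over the event = 2·(5/21) + 2·(1/21) + 4·(2/21) + 4·(5/21) = 40/21.
E[W | Z ∈ {0, 3}] = (40/21) / (13/21) = 40/13.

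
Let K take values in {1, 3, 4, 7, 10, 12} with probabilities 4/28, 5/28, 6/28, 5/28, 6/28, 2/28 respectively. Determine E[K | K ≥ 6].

119/13

P(K ≥ 6) = 13/28.
Σ over the event: 7·5/28 + 10·3/14 + 12·1/14 = 17/4.
E[K | K ≥ 6] = (17/4) / (13/28) = 119/13.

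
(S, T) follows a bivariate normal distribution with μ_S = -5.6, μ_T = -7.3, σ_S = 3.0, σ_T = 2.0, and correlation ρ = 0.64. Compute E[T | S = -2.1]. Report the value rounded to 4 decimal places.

-5.8067

For a bivariate normal, E[T | S=x] = μ_T + ρ·(σ_T/σ_S)·(x − μ_S).
E[T | S=-2.1] = -7.3 + (0.64)·(2.0/3.0)·(-2.1 − (-5.6)) = -7.3 + (0.42667)·(3.5) = -5.8067.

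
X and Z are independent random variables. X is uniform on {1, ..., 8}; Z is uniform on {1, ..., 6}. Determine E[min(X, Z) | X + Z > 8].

4

P(X + Z > 8) = 7/16.
Summing min(X,Z)·P(x,y) over outcomes with X + Z > 8 gives 7/4.
E[min(X, Z) | X + Z > 8] = (7/4) / (7/16) = 4.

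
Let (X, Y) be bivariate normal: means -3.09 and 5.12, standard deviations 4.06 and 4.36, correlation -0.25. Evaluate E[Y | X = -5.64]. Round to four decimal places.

5.8046

E[Y | X=x] = μ_Y + ρ(σ_Y/σ_X)(x − μ_X) for jointly normal variables.
E[Y | X=-5.64] = 5.12 + (-0.25)·(4.36/4.06)·(-5.64 − (-3.09)) = 5.12 + (-0.26847)·(-2.55) = 5.8046.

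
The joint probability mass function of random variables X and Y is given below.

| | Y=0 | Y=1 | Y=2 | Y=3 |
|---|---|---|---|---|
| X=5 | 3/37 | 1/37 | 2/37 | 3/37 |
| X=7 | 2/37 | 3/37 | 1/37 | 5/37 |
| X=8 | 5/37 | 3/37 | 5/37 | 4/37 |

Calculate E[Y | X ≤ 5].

14/9

P(X ≤ 5) = 9/37.
Summing Y·P(X=x,Y=y) over the conditioning event gives 14/37.
E[Y | X ≤ 5] = (14/37) / (9/37) = 14/9.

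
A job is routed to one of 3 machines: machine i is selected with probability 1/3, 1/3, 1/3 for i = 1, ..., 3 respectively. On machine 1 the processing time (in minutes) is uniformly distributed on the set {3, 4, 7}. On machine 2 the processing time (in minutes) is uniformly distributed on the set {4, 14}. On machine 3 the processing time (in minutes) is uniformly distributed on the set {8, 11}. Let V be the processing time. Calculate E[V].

E[V | machine 1] = (3+4+7)/3 = 14/3.
E[V | machine 2] = (4+14)/2 = 9.
E[V | machine 3] = (8+11)/2 = 19/2.
E[V] = (1/3)·(14/3) + (1/3)·(9) + (1/3)·(19/2) = 139/18.

139/18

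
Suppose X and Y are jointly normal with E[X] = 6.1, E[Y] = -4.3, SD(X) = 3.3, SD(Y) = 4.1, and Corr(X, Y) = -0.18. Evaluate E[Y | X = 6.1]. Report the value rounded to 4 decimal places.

-4.3000

For a bivariate normal, E[Y | X=x] = μ_Y + ρ·(σ_Y/σ_X)·(x − μ_X).
E[Y | X=6.1] = -4.3 + (-0.18)·(4.1/3.3)·(6.1 − (6.1)) = -4.3 + (-0.22364)·(0) = -4.3000.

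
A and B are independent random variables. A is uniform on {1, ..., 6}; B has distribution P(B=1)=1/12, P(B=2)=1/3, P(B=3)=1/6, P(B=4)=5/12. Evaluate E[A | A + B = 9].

37/7

P(A + B = 9) = 7/72.
Summing A·P(x,y) over outcomes with A + B = 9 gives 37/72.
E[A | A + B = 9] = (37/72) / (7/72) = 37/7.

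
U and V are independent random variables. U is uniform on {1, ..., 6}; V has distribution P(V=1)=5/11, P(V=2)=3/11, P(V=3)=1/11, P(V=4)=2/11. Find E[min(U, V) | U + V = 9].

P(U + V = 9) = 1/22.
Summing min(U,V)·P(x,y) over outcomes with U + V = 9 gives 1/6.
E[min(U, V) | U + V = 9] = (1/6) / (1/22) = 11/3.

11/3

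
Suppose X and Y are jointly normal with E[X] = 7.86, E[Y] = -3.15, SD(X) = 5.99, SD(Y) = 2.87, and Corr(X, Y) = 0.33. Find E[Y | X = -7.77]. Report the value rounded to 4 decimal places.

-5.6213

For a bivariate normal, E[Y | X=x] = μ_Y + ρ·(σ_Y/σ_X)·(x − μ_X).
E[Y | X=-7.77] = -3.15 + (0.33)·(2.87/5.99)·(-7.77 − (7.86)) = -3.15 + (0.15811)·(-15.63) = -5.6213.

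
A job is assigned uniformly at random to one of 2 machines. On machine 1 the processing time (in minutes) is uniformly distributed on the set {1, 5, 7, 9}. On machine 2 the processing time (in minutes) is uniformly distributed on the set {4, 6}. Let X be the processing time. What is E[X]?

E[X | machine 1] = (1+5+7+9)/4 = 11/2.
E[X | machine 2] = (4+6)/2 = 5.
By the law of total expectation,
E[X] = (1/2)·(11/2) + (1/2)·(5) = 21/4.

21/4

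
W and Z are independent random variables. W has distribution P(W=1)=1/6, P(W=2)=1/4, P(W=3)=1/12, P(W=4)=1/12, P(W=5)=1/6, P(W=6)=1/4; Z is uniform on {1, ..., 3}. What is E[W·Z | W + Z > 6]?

85/7

P(W + Z > 6) = 7/18.
Summing WZ·P(x,y) over outcomes with W + Z > 6 gives 85/18.
E[W·Z | W + Z > 6] = (85/18) / (7/18) = 85/7.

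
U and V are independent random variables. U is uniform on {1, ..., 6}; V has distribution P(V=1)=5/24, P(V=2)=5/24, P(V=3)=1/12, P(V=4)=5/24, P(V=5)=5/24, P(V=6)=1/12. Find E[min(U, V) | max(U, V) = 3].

P(max(U, V) = 3) = 1/9.
Summing min(U,V)·P(x,y) over outcomes with max(U, V) = 3 gives 3/16.
E[min(U, V) | max(U, V) = 3] = (3/16) / (1/9) = 27/16.

27/16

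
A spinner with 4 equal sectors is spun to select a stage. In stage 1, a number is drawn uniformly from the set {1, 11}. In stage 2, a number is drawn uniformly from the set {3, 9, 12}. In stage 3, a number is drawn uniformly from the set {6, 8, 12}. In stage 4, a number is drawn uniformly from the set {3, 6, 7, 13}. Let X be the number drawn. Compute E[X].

359/48

E[X | stage 1] = (1+11)/2 = 6.
E[X | stage 2] = (3+9+12)/3 = 8.
E[X | stage 3] = (6+8+12)/3 = 26/3.
E[X | stage 4] = (3+6+7+13)/4 = 29/4.
E[X] = (1/4)·(6) + (1/4)·(8) + (1/4)·(26/3) + (1/4)·(29/4) = 359/48.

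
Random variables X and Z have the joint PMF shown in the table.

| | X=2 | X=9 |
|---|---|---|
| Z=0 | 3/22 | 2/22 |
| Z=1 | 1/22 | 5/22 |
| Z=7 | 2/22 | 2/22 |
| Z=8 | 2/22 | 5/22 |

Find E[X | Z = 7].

P(Z = 7) = 2/11.
Σ X·P over the event = 2·(2/22) + 9·(2/22) = 1.
E[X | Z = 7] = (1) / (2/11) = 11/2.

11/2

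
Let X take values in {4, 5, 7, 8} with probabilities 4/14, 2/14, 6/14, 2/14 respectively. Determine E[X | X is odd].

P(X is odd) = 4/7.
Σ over the event: 5·1/7 + 7·3/7 = 26/7.
E[X | X is odd] = (26/7) / (4/7) = 13/2.

13/2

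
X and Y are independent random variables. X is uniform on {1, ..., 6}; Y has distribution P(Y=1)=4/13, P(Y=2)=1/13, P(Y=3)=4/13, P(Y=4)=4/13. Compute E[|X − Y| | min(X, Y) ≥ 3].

P(min(X, Y) ≥ 3) = 16/39.
Summing |X−Y|·P(x,y) over outcomes with min(X, Y) ≥ 3 gives 20/39.
E[|X − Y| | min(X, Y) ≥ 3] = (20/39) / (16/39) = 5/4.

5/4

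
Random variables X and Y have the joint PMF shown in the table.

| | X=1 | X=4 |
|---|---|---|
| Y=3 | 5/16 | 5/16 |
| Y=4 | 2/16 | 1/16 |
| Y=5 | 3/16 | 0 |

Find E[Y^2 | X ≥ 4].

61/6

P(X ≥ 4) = 3/8.
Σ Y^2·P over the event = 9·(5/16) + 16·(1/16) = 61/16.
E[Y^2 | X ≥ 4] = (61/16) / (3/8) = 61/6.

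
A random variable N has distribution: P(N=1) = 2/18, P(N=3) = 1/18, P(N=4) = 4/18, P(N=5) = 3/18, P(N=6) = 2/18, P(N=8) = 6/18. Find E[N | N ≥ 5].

75/11

P(N ≥ 5) = 11/18.
Σ over the event: 5·1/6 + 6·1/9 + 8·1/3 = 25/6.
E[N | N ≥ 5] = (25/6) / (11/18) = 75/11.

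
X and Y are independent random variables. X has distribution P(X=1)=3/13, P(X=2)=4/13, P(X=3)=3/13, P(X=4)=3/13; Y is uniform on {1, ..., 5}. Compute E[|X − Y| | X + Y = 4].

6/5

P(X + Y = 4) = 2/13.
Summing |X−Y|·P(x,y) over outcomes with X + Y = 4 gives 12/65.
E[|X − Y| | X + Y = 4] = (12/65) / (2/13) = 6/5.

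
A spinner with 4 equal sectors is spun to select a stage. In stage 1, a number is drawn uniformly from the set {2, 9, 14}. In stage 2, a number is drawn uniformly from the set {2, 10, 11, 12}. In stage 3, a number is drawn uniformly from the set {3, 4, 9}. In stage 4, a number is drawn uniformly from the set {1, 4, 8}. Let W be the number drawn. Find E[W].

107/16

E[W | stage 1] = (2+9+14)/3 = 25/3.
E[W | stage 2] = (2+10+11+12)/4 = 35/4.
E[W | stage 3] = (3+4+9)/3 = 16/3.
E[W | stage 4] = (1+4+8)/3 = 13/3.
By the law of total expectation,
E[W] = (1/4)·(25/3) + (1/4)·(35/4) + (1/4)·(16/3) + (1/4)·(13/3) = 107/16.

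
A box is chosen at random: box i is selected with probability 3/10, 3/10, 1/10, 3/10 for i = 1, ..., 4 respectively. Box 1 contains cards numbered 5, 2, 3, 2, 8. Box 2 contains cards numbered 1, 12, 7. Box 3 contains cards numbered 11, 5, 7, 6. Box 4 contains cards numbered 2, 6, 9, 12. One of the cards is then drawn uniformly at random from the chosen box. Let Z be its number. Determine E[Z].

61/10

E[Z | box 1] = (5+2+3+2+8)/5 = 4.
E[Z | box 2] = (1+12+7)/3 = 20/3.
E[Z | box 3] = (11+5+7+6)/4 = 29/4.
E[Z | box 4] = (2+6+9+12)/4 = 29/4.
E[Z] = (3/10)·(4) + (3/10)·(20/3) + (1/10)·(29/4) + (3/10)·(29/4) = 61/10.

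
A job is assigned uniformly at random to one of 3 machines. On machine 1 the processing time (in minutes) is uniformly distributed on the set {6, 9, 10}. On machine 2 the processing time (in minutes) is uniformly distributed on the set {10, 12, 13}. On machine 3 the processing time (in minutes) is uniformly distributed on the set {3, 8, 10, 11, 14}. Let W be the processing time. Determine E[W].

146/15

E[W | machine 1] = (6+9+10)/3 = 25/3.
E[W | machine 2] = (10+12+13)/3 = 35/3.
E[W | machine 3] = (3+8+10+11+14)/5 = 46/5.
E[W] = (1/3)·(25/3) + (1/3)·(35/3) + (1/3)·(46/5) = 146/15.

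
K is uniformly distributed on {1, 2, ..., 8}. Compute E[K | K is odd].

4

Given K is odd, K is equally likely to be any of {1, 3, 5, 7}.
E[K | K is odd] = (1 + 3 + 5 + 7) / 4 = 4.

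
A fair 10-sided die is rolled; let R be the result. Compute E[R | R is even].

6

Given R is even, R is equally likely to be any of {2, 4, 6, 8, 10}.
E[R | R is even] = (2 + 4 + 6 + 8 + 10) / 5 = 6.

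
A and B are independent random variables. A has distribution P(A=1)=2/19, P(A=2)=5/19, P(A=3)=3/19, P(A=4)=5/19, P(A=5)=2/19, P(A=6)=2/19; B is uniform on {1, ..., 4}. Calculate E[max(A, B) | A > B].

88/21

P(A > B) = 21/38.
Summing max(A,B)·P(x,y) over outcomes with A > B gives 44/19.
E[max(A, B) | A > B] = (44/19) / (21/38) = 88/21.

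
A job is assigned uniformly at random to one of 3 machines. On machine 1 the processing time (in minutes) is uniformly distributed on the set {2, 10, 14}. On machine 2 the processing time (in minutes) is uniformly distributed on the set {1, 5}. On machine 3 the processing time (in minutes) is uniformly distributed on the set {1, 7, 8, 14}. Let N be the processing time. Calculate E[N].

E[N | machine 1] = (2+10+14)/3 = 26/3.
E[N | machine 2] = (1+5)/2 = 3.
E[N | machine 3] = (1+7+8+14)/4 = 15/2.
By the law of total expectation,
E[N] = (1/3)·(26/3) + (1/3)·(3) + (1/3)·(15/2) = 115/18.

115/18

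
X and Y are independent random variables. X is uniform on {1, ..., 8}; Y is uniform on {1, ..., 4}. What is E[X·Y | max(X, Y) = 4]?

Outcomes with max(X, Y) = 4: (1,4), (2,4), (3,4), (4,1), (4,2), (4,3), (4,4), each with probability 1/32.
E[X·Y | max(X, Y) = 4] = (4 + 8 + 12 + 4 + 8 + 12 + 16) / 7 = 64/7.

64/7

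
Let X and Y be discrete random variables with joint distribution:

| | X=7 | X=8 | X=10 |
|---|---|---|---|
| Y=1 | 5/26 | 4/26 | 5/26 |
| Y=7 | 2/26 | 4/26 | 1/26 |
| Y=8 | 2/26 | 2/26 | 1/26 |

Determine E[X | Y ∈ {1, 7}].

P(Y ∈ {1, 7}) = 21/26.
Σ X·P over the event = 7·(5/26) + 7·(2/26) + 8·(4/26) + 8·(4/26) + 10·(5/26) + 10·(1/26) = 173/26.
E[X | Y ∈ {1, 7}] = (173/26) / (21/26) = 173/21.

173/21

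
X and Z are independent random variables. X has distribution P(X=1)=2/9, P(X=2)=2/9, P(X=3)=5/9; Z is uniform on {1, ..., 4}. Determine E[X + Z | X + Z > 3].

P(X + Z > 3) = 5/6.
Summing (X+Z)·P(x,y) over outcomes with X + Z > 3 gives 79/18.
E[X + Z | X + Z > 3] = (79/18) / (5/6) = 79/15.

79/15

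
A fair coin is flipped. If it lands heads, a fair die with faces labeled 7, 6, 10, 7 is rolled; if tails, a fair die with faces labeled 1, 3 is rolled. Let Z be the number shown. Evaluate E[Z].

19/4

E[Z | heads] = (7+6+10+7)/4 = 15/2.
E[Z | tails] = (1+3)/2 = 2.
By the law of total expectation,
E[Z] = (1/2)·(15/2) + (1/2)·(2) = 19/4.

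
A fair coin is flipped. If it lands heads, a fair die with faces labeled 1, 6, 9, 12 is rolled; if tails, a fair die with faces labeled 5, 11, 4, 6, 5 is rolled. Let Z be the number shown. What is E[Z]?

E[Z | heads] = (1+6+9+12)/4 = 7.
E[Z | tails] = (5+11+4+6+5)/5 = 31/5.
By the law of total expectation,
E[Z] = (1/2)·(7) + (1/2)·(31/5) = 33/5.

33/5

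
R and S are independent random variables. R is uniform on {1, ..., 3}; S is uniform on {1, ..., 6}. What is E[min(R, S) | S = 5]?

Outcomes with S = 5: (1,5), (2,5), (3,5), each with probability 1/18.
E[min(R, S) | S = 5] = (1 + 2 + 3) / 3 = 2.

2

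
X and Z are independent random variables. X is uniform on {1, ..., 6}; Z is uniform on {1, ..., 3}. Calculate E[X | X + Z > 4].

P(X + Z > 4) = 2/3.
Summing X·P(x,y) over outcomes with X + Z > 4 gives 53/18.
E[X | X + Z > 4] = (53/18) / (2/3) = 53/12.

53/12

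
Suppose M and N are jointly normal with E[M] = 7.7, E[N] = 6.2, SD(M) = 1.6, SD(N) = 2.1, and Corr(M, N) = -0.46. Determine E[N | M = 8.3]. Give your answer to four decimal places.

5.8378

The regression of N on M has slope ρ·σ_N/σ_M and passes through (μ_M, μ_N).
E[N | M=8.3] = 6.2 + (-0.46)·(2.1/1.6)·(8.3 − (7.7)) = 6.2 + (-0.60375)·(0.6) = 5.8378.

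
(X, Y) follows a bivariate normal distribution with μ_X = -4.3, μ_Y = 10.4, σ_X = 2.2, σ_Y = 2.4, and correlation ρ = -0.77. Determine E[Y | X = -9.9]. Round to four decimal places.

The regression of Y on X has slope ρ·σ_Y/σ_X and passes through (μ_X, μ_Y).
E[Y | X=-9.9] = 10.4 + (-0.77)·(2.4/2.2)·(-9.9 − (-4.3)) = 10.4 + (-0.84)·(-5.6) = 15.1040.

15.1040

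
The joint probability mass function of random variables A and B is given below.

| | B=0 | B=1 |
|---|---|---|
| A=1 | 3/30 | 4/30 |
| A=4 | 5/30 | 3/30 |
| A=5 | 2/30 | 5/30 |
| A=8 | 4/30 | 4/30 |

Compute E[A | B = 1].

P(B = 1) = 8/15.
Σ A·P over the event = 1·(4/30) + 4·(3/30) + 5·(5/30) + 8·(4/30) = 73/30.
E[A | B = 1] = (73/30) / (8/15) = 73/16.

73/16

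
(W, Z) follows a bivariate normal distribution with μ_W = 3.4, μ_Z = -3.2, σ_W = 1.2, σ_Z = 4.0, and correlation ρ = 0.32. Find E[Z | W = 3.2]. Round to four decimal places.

-3.4133

The regression of Z on W has slope ρ·σ_Z/σ_W and passes through (μ_W, μ_Z).
E[Z | W=3.2] = -3.2 + (0.32)·(4.0/1.2)·(3.2 − (3.4)) = -3.2 + (1.0667)·(-0.2) = -3.4133.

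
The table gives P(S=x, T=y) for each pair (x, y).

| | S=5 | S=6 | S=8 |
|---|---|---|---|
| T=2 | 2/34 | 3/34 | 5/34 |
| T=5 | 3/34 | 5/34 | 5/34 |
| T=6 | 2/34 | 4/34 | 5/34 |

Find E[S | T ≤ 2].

34/5

P(T ≤ 2) = 5/17.
Σ S·P over the event = 5·(2/34) + 6·(3/34) + 8·(5/34) = 2.
E[S | T ≤ 2] = (2) / (5/17) = 34/5.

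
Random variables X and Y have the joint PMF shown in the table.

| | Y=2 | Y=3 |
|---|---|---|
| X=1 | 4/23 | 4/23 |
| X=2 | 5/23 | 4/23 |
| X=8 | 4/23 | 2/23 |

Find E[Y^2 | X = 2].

P(X = 2) = 9/23.
Summing Y^2·P(X=x,Y=y) over the conditioning event gives 56/23.
E[Y^2 | X = 2] = (56/23) / (9/23) = 56/9.

56/9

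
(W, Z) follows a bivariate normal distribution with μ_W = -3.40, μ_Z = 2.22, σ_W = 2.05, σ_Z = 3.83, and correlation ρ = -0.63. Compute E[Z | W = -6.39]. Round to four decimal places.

For a bivariate normal, E[Z | W=x] = μ_Z + ρ·(σ_Z/σ_W)·(x − μ_W).
E[Z | W=-6.39] = 2.22 + (-0.63)·(3.83/2.05)·(-6.39 − (-3.40)) = 2.22 + (-1.17702)·(-2.99) = 5.7393.

5.7393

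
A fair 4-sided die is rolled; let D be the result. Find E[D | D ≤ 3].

2

Given D ≤ 3, D is equally likely to be any of {1, 2, 3}.
E[D | D ≤ 3] = (1 + 2 + 3) / 3 = 2.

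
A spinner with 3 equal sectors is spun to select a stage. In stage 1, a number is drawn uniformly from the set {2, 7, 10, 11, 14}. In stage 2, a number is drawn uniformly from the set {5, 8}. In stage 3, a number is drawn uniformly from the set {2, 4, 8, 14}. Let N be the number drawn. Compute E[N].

223/30

E[N | stage 1] = (2+7+10+11+14)/5 = 44/5.
E[N | stage 2] = (5+8)/2 = 13/2.
E[N | stage 3] = (2+4+8+14)/4 = 7.
E[N] = (1/3)·(44/5) + (1/3)·(13/2) + (1/3)·(7) = 223/30.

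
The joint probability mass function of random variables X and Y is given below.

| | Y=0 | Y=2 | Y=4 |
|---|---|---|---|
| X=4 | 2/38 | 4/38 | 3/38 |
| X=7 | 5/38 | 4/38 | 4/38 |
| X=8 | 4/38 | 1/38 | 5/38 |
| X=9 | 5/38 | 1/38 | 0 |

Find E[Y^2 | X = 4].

P(X = 4) = 9/38.
Σ Y^2·P over the event = 0·(2/38) + 4·(4/38) + 16·(3/38) = 32/19.
E[Y^2 | X = 4] = (32/19) / (9/38) = 64/9.

64/9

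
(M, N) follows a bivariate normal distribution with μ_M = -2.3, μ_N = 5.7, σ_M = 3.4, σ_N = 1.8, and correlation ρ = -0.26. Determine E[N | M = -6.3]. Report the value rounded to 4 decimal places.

6.2506

E[N | M=x] = μ_N + ρ(σ_N/σ_M)(x − μ_M) for jointly normal variables.
E[N | M=-6.3] = 5.7 + (-0.26)·(1.8/3.4)·(-6.3 − (-2.3)) = 5.7 + (-0.13765)·(-4) = 6.2506.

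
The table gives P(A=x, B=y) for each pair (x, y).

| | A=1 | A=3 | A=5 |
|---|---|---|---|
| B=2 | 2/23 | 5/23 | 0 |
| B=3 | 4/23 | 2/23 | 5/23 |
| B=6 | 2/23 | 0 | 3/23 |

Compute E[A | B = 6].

P(B = 6) = 5/23.
Summing A·P(A=x,B=y) over the conditioning event gives 17/23.
E[A | B = 6] = (17/23) / (5/23) = 17/5.

17/5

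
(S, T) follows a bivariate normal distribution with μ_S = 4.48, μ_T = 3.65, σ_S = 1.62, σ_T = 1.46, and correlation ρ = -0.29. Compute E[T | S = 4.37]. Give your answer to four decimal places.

3.6787

For a bivariate normal, E[T | S=x] = μ_T + ρ·(σ_T/σ_S)·(x − μ_S).
E[T | S=4.37] = 3.65 + (-0.29)·(1.46/1.62)·(4.37 − (4.48)) = 3.65 + (-0.26136)·(-0.11) = 3.6787.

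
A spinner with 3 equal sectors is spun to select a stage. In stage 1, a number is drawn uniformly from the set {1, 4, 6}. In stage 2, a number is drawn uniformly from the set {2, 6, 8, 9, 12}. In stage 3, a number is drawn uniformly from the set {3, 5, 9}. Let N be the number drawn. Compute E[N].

E[N | stage 1] = (1+4+6)/3 = 11/3.
E[N | stage 2] = (2+6+8+9+12)/5 = 37/5.
E[N | stage 3] = (3+5+9)/3 = 17/3.
E[N] = (1/3)·(11/3) + (1/3)·(37/5) + (1/3)·(17/3) = 251/45.

251/45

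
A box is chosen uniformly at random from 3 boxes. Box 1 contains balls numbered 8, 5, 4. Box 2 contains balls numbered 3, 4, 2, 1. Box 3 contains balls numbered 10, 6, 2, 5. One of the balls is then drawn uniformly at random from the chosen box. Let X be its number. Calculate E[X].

E[X | box 1] = (8+5+4)/3 = 17/3.
E[X | box 2] = (3+4+2+1)/4 = 5/2.
E[X | box 3] = (10+6+2+5)/4 = 23/4.
E[X] = (1/3)·(17/3) + (1/3)·(5/2) + (1/3)·(23/4) = 167/36.

167/36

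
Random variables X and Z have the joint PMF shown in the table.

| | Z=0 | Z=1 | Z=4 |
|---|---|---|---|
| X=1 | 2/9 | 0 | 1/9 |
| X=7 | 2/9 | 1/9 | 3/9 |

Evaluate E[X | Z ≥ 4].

11/2

P(Z ≥ 4) = 4/9.
Σ X·P over the event = 1·(1/9) + 7·(3/9) = 22/9.
E[X | Z ≥ 4] = (22/9) / (4/9) = 11/2.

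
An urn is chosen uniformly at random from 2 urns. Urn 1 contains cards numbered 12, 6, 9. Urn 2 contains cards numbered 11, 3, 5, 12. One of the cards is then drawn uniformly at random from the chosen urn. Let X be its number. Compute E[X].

E[X | urn 1] = (12+6+9)/3 = 9.
E[X | urn 2] = (11+3+5+12)/4 = 31/4.
E[X] = (1/2)·(9) + (1/2)·(31/4) = 67/8.

67/8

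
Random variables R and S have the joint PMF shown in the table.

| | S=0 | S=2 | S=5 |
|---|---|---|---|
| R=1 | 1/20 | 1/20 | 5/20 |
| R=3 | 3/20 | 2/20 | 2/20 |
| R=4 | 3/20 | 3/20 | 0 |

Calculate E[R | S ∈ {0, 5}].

P(S ∈ {0, 5}) = 7/10.
Σ R·P over the event = 1·(1/20) + 1·(5/20) + 3·(3/20) + 3·(2/20) + 4·(3/20) = 33/20.
E[R | S ∈ {0, 5}] = (33/20) / (7/10) = 33/14.

33/14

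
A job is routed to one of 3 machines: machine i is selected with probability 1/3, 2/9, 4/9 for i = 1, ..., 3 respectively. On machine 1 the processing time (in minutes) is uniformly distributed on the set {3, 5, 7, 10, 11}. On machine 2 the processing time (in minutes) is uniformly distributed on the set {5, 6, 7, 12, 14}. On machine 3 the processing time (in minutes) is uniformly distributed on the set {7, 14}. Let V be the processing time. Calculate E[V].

E[V | machine 1] = (3+5+7+10+11)/5 = 36/5.
E[V | machine 2] = (5+6+7+12+14)/5 = 44/5.
E[V | machine 3] = (7+14)/2 = 21/2.
E[V] = (1/3)·(36/5) + (2/9)·(44/5) + (4/9)·(21/2) = 406/45.

406/45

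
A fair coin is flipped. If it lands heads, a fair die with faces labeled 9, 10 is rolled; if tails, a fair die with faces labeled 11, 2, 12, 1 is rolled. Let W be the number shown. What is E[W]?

8

E[W | heads] = (9+10)/2 = 19/2.
E[W | tails] = (11+2+12+1)/4 = 13/2.
By the law of total expectation,
E[W] = (1/2)·(19/2) + (1/2)·(13/2) = 8.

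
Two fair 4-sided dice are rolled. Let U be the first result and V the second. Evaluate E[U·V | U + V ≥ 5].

17/2

Outcomes with U + V ≥ 5: (1,4), (2,3), (2,4), (3,2), (3,3), (3,4), (4,1), (4,2), (4,3), (4,4), each with probability 1/16.
E[U·V | U + V ≥ 5] = (4 + 6 + 8 + 6 + 9 + 12 + 4 + 8 + 12 + 16) / 10 = 17/2.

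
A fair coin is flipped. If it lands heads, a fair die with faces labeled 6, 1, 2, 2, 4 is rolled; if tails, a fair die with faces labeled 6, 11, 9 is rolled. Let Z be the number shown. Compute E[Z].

E[Z | heads] = (6+1+2+2+4)/5 = 3.
E[Z | tails] = (6+11+9)/3 = 26/3.
By the law of total expectation,
E[Z] = (1/2)·(3) + (1/2)·(26/3) = 35/6.

35/6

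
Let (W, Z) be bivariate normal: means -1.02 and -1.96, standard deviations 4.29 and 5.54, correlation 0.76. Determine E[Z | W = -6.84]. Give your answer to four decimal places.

The regression of Z on W has slope ρ·σ_Z/σ_W and passes through (μ_W, μ_Z).
E[Z | W=-6.84] = -1.96 + (0.76)·(5.54/4.29)·(-6.84 − (-1.02)) = -1.96 + (0.98145)·(-5.82) = -7.6720.

-7.6720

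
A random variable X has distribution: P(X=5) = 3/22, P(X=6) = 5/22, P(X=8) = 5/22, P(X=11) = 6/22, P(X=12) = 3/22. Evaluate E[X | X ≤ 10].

P(X ≤ 10) = 13/22.
Σ over the event: 5·3/22 + 6·5/22 + 8·5/22 = 85/22.
E[X | X ≤ 10] = (85/22) / (13/22) = 85/13.

85/13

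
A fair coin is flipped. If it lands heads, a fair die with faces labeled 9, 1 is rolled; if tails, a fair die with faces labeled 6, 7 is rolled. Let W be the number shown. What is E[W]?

23/4

E[W | heads] = (9+1)/2 = 5.
E[W | tails] = (6+7)/2 = 13/2.
E[W] = (1/2)·(5) + (1/2)·(13/2) = 23/4.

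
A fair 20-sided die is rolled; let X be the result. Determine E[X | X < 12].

Given X < 12, X is equally likely to be any of {1, 2, 3, 4, 5, 6, 7, 8, 9, 10, 11}.
E[X | X < 12] = (1 + 2 + 3 + 4 + 5 + 6 + 7 + 8 + 9 + 10 + 11) / 11 = 6.

6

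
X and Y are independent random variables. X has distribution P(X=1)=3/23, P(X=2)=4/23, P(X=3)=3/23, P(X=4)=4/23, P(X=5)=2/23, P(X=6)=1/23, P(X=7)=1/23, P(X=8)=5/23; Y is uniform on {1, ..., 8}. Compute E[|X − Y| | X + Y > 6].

P(X + Y > 6) = 67/92.
Summing |X−Y|·P(x,y) over outcomes with X + Y > 6 gives 419/184.
E[|X − Y| | X + Y > 6] = (419/184) / (67/92) = 419/134.

419/134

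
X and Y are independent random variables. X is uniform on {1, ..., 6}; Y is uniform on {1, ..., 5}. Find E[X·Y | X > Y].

P(X > Y) = 1/2.
Summing XY·P(x,y) over outcomes with X > Y gives 35/6.
E[X·Y | X > Y] = (35/6) / (1/2) = 35/3.

35/3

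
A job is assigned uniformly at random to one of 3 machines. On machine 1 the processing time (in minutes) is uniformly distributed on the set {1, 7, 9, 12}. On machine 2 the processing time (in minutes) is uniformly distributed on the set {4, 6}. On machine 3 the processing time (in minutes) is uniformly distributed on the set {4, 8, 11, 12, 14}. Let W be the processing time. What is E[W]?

E[W | machine 1] = (1+7+9+12)/4 = 29/4.
E[W | machine 2] = (4+6)/2 = 5.
E[W | machine 3] = (4+8+11+12+14)/5 = 49/5.
E[W] = (1/3)·(29/4) + (1/3)·(5) + (1/3)·(49/5) = 147/20.

147/20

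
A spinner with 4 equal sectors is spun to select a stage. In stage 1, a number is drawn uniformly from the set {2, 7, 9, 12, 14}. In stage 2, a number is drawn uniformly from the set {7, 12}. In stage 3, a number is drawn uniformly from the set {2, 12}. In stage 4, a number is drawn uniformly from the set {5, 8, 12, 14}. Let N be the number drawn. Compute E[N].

701/80

E[N | stage 1] = (2+7+9+12+14)/5 = 44/5.
E[N | stage 2] = (7+12)/2 = 19/2.
E[N | stage 3] = (2+12)/2 = 7.
E[N | stage 4] = (5+8+12+14)/4 = 39/4.
By the law of total expectation,
E[N] = (1/4)·(44/5) + (1/4)·(19/2) + (1/4)·(7) + (1/4)·(39/4) = 701/80.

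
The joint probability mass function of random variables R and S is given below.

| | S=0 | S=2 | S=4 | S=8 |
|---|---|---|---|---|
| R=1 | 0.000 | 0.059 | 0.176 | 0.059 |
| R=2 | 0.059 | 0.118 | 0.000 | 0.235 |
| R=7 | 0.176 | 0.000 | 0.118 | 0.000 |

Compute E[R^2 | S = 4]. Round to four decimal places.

20.2653

P(S = 4) = 0.294.
Σ R^2·P over the event = 1·(0.176) + 49·(0.118) = 5.958.
E[R^2 | S = 4] = (5.958) / (0.294) = 20.2653.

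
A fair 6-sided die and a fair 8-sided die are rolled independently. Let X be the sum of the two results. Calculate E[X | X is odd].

P(X is odd) = 1/2.
Σ over the event: 3·1/24 + 5·1/12 + 7·1/8 + 9·1/8 + 11·1/12 + 13·1/24 = 4.
E[X | X is odd] = (4) / (1/2) = 8.

8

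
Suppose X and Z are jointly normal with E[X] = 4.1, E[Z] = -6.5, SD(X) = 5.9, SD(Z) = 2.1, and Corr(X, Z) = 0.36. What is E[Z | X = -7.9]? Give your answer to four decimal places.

For a bivariate normal, E[Z | X=x] = μ_Z + ρ·(σ_Z/σ_X)·(x − μ_X).
E[Z | X=-7.9] = -6.5 + (0.36)·(2.1/5.9)·(-7.9 − (4.1)) = -6.5 + (0.128136)·(-12) = -8.0376.

-8.0376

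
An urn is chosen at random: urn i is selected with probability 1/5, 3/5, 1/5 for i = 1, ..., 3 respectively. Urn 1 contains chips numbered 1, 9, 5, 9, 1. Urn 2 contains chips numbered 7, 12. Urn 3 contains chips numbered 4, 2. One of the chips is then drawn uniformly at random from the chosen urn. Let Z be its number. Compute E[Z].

E[Z | urn 1] = (1+9+5+9+1)/5 = 5.
E[Z | urn 2] = (7+12)/2 = 19/2.
E[Z | urn 3] = (4+2)/2 = 3.
E[Z] = (1/5)·(5) + (3/5)·(19/2) + (1/5)·(3) = 73/10.

73/10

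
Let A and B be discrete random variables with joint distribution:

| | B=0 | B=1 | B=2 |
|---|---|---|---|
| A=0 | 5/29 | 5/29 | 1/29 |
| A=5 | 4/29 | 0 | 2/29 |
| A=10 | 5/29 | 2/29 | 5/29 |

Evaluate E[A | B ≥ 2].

P(B ≥ 2) = 8/29.
Σ A·P over the event = 0·(1/29) + 5·(2/29) + 10·(5/29) = 60/29.
E[A | B ≥ 2] = (60/29) / (8/29) = 15/2.

15/2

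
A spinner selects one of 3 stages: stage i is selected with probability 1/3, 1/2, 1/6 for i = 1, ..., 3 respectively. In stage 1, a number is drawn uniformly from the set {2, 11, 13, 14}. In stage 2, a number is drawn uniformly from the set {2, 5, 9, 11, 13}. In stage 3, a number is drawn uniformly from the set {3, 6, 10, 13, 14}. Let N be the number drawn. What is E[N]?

E[N | stage 1] = (2+11+13+14)/4 = 10.
E[N | stage 2] = (2+5+9+11+13)/5 = 8.
E[N | stage 3] = (3+6+10+13+14)/5 = 46/5.
By the law of total expectation,
E[N] = (1/3)·(10) + (1/2)·(8) + (1/6)·(46/5) = 133/15.

133/15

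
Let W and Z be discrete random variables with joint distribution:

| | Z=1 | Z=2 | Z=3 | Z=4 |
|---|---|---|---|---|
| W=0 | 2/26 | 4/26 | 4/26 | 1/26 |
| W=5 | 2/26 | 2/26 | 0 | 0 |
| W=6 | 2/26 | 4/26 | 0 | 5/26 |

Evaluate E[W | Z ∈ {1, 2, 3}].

14/5

P(Z ∈ {1, 2, 3}) = 10/13.
Σ W·P over the event = 0·(2/26) + 0·(4/26) + 0·(4/26) + 5·(2/26) + 5·(2/26) + 6·(2/26) + 6·(4/26) = 28/13.
E[W | Z ∈ {1, 2, 3}] = (28/13) / (10/13) = 14/5.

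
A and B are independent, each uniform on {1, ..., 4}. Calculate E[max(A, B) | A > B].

10/3

Outcomes with A > B: (2,1), (3,1), (3,2), (4,1), (4,2), (4,3), each with probability 1/16.
E[max(A, B) | A > B] = (2 + 3 + 3 + 4 + 4 + 4) / 6 = 10/3.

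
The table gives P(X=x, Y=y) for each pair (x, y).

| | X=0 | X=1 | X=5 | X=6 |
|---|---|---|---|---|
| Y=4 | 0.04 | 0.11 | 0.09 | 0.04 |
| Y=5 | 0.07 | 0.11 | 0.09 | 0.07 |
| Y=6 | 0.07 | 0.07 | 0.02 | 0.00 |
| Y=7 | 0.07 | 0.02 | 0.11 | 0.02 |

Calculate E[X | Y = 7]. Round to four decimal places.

P(Y = 7) = 0.22.
Σ X·P over the event = 0·(0.07) + 1·(0.02) + 5·(0.11) + 6·(0.02) = 0.69.
E[X | Y = 7] = (0.69) / (0.22) = 3.1364.

3.1364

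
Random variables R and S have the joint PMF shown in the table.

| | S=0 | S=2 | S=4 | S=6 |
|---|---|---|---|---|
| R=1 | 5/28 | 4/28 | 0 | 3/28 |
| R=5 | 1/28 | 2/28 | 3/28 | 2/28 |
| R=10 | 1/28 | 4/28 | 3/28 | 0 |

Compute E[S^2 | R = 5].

P(R = 5) = 2/7.
Σ S^2·P over the event = 0·(1/28) + 4·(2/28) + 16·(3/28) + 36·(2/28) = 32/7.
E[S^2 | R = 5] = (32/7) / (2/7) = 16.

16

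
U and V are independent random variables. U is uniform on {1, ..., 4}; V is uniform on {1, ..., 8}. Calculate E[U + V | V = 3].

P(V = 3) = 1/8.
Summing (U+V)·P(x,y) over outcomes with V = 3 gives 11/16.
E[U + V | V = 3] = (11/16) / (1/8) = 11/2.

11/2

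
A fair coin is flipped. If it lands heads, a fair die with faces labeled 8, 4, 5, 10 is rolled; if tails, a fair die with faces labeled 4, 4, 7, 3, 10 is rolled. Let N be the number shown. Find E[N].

E[N | heads] = (8+4+5+10)/4 = 27/4.
E[N | tails] = (4+4+7+3+10)/5 = 28/5.
By the law of total expectation,
E[N] = (1/2)·(27/4) + (1/2)·(28/5) = 247/40.

247/40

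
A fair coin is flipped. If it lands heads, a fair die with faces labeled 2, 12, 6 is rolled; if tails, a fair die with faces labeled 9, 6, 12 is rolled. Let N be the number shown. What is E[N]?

47/6

E[N | heads] = (2+12+6)/3 = 20/3.
E[N | tails] = (9+6+12)/3 = 9.
E[N] = (1/2)·(20/3) + (1/2)·(9) = 47/6.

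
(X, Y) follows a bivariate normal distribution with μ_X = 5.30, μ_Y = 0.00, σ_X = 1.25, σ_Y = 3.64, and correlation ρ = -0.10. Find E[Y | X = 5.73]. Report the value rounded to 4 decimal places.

-0.1252

E[Y | X=x] = μ_Y + ρ(σ_Y/σ_X)(x − μ_X) for jointly normal variables.
E[Y | X=5.73] = 0.00 + (-0.10)·(3.64/1.25)·(5.73 − (5.30)) = 0.00 + (-0.2912)·(0.43) = -0.1252.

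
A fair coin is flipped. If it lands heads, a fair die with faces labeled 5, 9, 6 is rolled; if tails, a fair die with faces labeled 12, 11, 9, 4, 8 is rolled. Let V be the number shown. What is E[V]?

116/15

E[V | heads] = (5+9+6)/3 = 20/3.
E[V | tails] = (12+11+9+4+8)/5 = 44/5.
E[V] = (1/2)·(20/3) + (1/2)·(44/5) = 116/15.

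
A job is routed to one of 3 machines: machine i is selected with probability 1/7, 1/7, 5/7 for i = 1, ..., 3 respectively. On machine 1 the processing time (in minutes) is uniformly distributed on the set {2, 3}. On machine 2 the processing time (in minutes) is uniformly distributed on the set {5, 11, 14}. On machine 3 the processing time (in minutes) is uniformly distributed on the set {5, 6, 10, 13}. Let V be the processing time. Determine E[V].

55/7

E[V | machine 1] = (2+3)/2 = 5/2.
E[V | machine 2] = (5+11+14)/3 = 10.
E[V | machine 3] = (5+6+10+13)/4 = 17/2.
E[V] = (1/7)·(5/2) + (1/7)·(10) + (5/7)·(17/2) = 55/7.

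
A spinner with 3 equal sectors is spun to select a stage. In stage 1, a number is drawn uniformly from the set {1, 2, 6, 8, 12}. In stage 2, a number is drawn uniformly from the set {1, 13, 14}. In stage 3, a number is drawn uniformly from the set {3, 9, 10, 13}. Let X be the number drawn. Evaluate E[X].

1433/180

E[X | stage 1] = (1+2+6+8+12)/5 = 29/5.
E[X | stage 2] = (1+13+14)/3 = 28/3.
E[X | stage 3] = (3+9+10+13)/4 = 35/4.
By the law of total expectation,
E[X] = (1/3)·(29/5) + (1/3)·(28/3) + (1/3)·(35/4) = 1433/180.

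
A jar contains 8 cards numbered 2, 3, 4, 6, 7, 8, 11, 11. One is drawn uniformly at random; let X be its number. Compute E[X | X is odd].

8

P(X is odd) = 1/2.
Σ over the event: 3·1/8 + 7·1/8 + 11·1/4 = 4.
E[X | X is odd] = (4) / (1/2) = 8.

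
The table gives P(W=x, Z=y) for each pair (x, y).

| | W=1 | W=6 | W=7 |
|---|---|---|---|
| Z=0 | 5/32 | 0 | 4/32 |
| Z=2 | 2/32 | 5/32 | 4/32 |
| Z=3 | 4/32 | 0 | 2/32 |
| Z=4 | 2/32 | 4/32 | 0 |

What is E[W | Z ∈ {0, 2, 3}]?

111/26

P(Z ∈ {0, 2, 3}) = 13/16.
Σ W·P over the event = 1·(5/32) + 1·(2/32) + 1·(4/32) + 6·(5/32) + 7·(4/32) + 7·(4/32) + 7·(2/32) = 111/32.
E[W | Z ∈ {0, 2, 3}] = (111/32) / (13/16) = 111/26.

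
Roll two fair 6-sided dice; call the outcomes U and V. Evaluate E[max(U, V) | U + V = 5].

Outcomes with U + V = 5: (1,4), (2,3), (3,2), (4,1), each with probability 1/36.
E[max(U, V) | U + V = 5] = (4 + 3 + 3 + 4) / 4 = 7/2.

7/2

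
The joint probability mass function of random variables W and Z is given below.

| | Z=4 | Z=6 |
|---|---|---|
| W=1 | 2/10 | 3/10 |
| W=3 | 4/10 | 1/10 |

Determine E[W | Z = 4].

P(Z = 4) = 3/5.
Σ W·P over the event = 1·(2/10) + 3·(4/10) = 7/5.
E[W | Z = 4] = (7/5) / (3/5) = 7/3.

7/3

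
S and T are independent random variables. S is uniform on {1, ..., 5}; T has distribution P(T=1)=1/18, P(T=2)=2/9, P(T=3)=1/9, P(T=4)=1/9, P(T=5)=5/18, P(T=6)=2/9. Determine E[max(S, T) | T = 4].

21/5

P(T = 4) = 1/9.
Summing max(S,T)·P(x,y) over outcomes with T = 4 gives 7/15.
E[max(S, T) | T = 4] = (7/15) / (1/9) = 21/5.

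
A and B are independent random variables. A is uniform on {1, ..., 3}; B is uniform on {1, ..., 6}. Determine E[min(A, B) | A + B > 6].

7/3

P(A + B > 6) = 1/3.
Summing min(A,B)·P(x,y) over outcomes with A + B > 6 gives 7/9.
E[min(A, B) | A + B > 6] = (7/9) / (1/3) = 7/3.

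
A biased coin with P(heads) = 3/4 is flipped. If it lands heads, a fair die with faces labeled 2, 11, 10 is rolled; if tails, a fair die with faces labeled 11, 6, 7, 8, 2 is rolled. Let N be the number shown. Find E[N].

149/20

E[N | heads] = (2+11+10)/3 = 23/3.
E[N | tails] = (11+6+7+8+2)/5 = 34/5.
By the law of total expectation,
E[N] = (3/4)·(23/3) + (1/4)·(34/5) = 149/20.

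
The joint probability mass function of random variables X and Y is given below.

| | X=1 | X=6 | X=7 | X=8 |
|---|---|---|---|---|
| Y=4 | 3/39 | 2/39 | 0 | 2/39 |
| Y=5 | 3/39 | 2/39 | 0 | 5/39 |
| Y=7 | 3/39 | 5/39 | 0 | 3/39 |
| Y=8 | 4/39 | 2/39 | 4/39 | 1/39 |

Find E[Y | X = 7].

P(X = 7) = 4/39.
Σ Y·P over the event = 8·(4/39) = 32/39.
E[Y | X = 7] = (32/39) / (4/39) = 8.

8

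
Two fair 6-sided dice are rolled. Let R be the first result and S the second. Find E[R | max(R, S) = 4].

22/7

Outcomes with max(R, S) = 4: (1,4), (2,4), (3,4), (4,1), (4,2), (4,3), (4,4), each with probability 1/36.
E[R | max(R, S) = 4] = (1 + 2 + 3 + 4 + 4 + 4 + 4) / 7 = 22/7.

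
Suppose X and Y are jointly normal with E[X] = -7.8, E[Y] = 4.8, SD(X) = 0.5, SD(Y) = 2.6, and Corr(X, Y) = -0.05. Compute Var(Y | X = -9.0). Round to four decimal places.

6.7431

Var(Y | X=x) = (1 − ρ²)·σ_Y².
Var(Y | X=-9.0) = (2.6)²·(1 − (-0.05)²) = 6.76·0.9975 = 6.7431.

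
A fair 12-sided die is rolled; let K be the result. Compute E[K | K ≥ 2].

7

Given K ≥ 2, K is equally likely to be any of {2, 3, 4, 5, 6, 7, 8, 9, 10, 11, 12}.
E[K | K ≥ 2] = (2 + 3 + 4 + 5 + 6 + 7 + 8 + 9 + 10 + 11 + 12) / 11 = 7.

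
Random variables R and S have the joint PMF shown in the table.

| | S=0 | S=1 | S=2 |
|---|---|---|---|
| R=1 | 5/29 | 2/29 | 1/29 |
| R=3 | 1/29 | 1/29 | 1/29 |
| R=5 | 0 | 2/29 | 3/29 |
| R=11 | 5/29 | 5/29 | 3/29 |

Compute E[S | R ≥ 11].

11/13

P(R ≥ 11) = 13/29.
Σ S·P over the event = 0·(5/29) + 1·(5/29) + 2·(3/29) = 11/29.
E[S | R ≥ 11] = (11/29) / (13/29) = 11/13.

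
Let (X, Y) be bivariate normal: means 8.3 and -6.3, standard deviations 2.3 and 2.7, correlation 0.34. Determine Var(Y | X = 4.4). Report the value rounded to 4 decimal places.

6.4473

Var(Y | X=x) = (1 − ρ²)·σ_Y².
Var(Y | X=4.4) = (2.7)²·(1 − (0.34)²) = 7.29·0.8844 = 6.4473.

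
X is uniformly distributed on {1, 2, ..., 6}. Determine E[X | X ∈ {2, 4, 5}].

11/3

P(X ∈ {2, 4, 5}) = 1/2.
Σ over the event: 2·1/6 + 4·1/6 + 5·1/6 = 11/6.
E[X | X ∈ {2, 4, 5}] = (11/6) / (1/2) = 11/3.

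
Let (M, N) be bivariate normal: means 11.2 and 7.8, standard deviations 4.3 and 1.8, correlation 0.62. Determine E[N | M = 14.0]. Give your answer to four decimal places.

8.5267

For a bivariate normal, E[N | M=x] = μ_N + ρ·(σ_N/σ_M)·(x − μ_M).
E[N | M=14.0] = 7.8 + (0.62)·(1.8/4.3)·(14.0 − (11.2)) = 7.8 + (0.25953)·(2.8) = 8.5267.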